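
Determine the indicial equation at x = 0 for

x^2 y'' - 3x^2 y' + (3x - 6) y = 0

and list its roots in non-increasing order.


Divide by x^2 to reach normal form y'' + P_1(x) y' + P_2(x) y = 0 with P_1(x) = -3 and P_2(x) = 3/x - 6/x^2.
x = 0 is a singular point because the y-coefficient 3/x - 6/x^2 has a pole at x = 0.
It is a regular singular point because x P_1(x) = p(x) = -3x and x^2 P_2(x) = q(x) = 3x - 6 are polynomials, hence analytic at x = 0.
p(0) = 0,  q(0) = -6.
Indicial equation: r(r-1) + p(0) r + q(0) = 0, i.e. r^2 + (p(0) - 1) r + q(0) = 0, i.e. r^2 - 1 r - 6 = 0.
Discriminant: (-1)^2 - 4(-6) = 25, so r = (1 ± 5)/2.
Solving: r_1 = 3, r_2 = -2.

indicial: r^2 - 1 r - 6 = 0; roots r_1 = 3, r_2 = -2


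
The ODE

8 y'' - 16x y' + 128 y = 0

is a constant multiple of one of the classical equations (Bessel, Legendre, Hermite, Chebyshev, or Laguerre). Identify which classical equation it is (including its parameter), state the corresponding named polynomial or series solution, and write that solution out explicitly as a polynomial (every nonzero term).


All three coefficients share the factor 8; dividing through by 8 gives  y'' - 2x y' + 16 y = 0.
This matches the Hermite equation y'' - 2x y' + 2n y = 0 with 2n = 16, so n = 8; the polynomial solution is H_8(x).
With y = sum_k a_k x^k, matching x^k gives (k+2)(k+1) a_{k+2} = 2(k - n) a_k = 2(k - 8) a_k. The right side vanishes at k = 8, so the series with the parity of 8 terminates at degree 8.
Standard normalization: leading coefficient of H_n is 2^n, so a_8 = 2^8 = 256. Work downward with a_k = (k+1)(k+2) a_{k+2} / (2(k - n)):
  a_6 = (7)(8)(256) / (2(6 - 8)) = 14336/(-4) = -3584
  a_4 = (5)(6)(-3584) / (2(4 - 8)) = -107520/(-8) = 13440
  a_2 = (3)(4)(13440) / (2(2 - 8)) = 161280/(-12) = -13440
  a_0 = (1)(2)(-13440) / (2(0 - 8)) = -26880/(-16) = 1680
Hence H_8(x) = 256 x^8 - 3584 x^6 + 13440 x^4 - 13440 x^2 + 1680.

H_8(x); series = 256 x^8 - 3584 x^6 + 13440 x^4 - 13440 x^2 + 1680


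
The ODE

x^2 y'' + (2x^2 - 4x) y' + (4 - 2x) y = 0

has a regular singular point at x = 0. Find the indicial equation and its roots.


Divide by x^2 to reach normal form y'' + P_1(x) y' + P_2(x) y = 0 with P_1(x) = 2 - 4/x and P_2(x) = -2/x + 4/x^2.
x = 0 is a singular point because the y'-coefficient 2 - 4/x has a pole at x = 0 and the y-coefficient -2/x + 4/x^2 has a pole at x = 0.
It is a regular singular point because x P_1(x) = p(x) = 2x - 4 and x^2 P_2(x) = q(x) = 4 - 2x are polynomials, hence analytic at x = 0.
p(0) = -4,  q(0) = 4.
Indicial equation: r(r-1) + p(0) r + q(0) = 0, i.e. r^2 + (p(0) - 1) r + q(0) = 0, i.e. r^2 - 5 r + 4 = 0.
Discriminant: (-5)^2 - 4(4) = 9, so r = (5 ± 3)/2.
Solving: r_1 = 4, r_2 = 1.

indicial: r^2 - 5 r + 4 = 0; roots r_1 = 4, r_2 = 1


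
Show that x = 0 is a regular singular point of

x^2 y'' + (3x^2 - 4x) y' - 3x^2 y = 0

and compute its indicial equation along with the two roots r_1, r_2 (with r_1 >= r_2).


Divide by x^2 to reach normal form y'' + P_1(x) y' + P_2(x) y = 0 with P_1(x) = 3 - 4/x and P_2(x) = -3.
x = 0 is a singular point because the y'-coefficient 3 - 4/x has a pole at x = 0.
It is a regular singular point because x P_1(x) = p(x) = 3x - 4 and x^2 P_2(x) = q(x) = -3x^2 are polynomials, hence analytic at x = 0.
p(0) = -4,  q(0) = 0.
Indicial equation: r(r-1) + p(0) r + q(0) = 0, i.e. r^2 + (p(0) - 1) r + q(0) = 0, i.e. r^2 - 5 r = 0.
Discriminant: (-5)^2 - 4(0) = 25, so r = (5 ± 5)/2.
Solving: r_1 = 5, r_2 = 0.

indicial: r^2 - 5 r = 0; roots r_1 = 5, r_2 = 0


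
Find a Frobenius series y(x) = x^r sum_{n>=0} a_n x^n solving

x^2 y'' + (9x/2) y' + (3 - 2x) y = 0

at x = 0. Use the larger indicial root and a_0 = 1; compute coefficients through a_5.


Write in Frobenius form y'' + (p(x)/x) y' + (q(x)/x^2) y = 0:
  p(x) = 9/2,  q(x) = 3 - 2x.
Indicial equation: r(r-1) + (9/2) r + (3) = 0 -> roots r_1 = -3/2, r_2 = -2.
Take r = r_1 = -3/2. Let y(x) = x^r sum_{n>=0} a_n x^n with a_0 = 1.
Substitute y = x^r sum a_n x^n and match x^{r+n}. The recurrence is
  D(n) a_n - 2 a_{n-1} = 0,  where D(n) = (r+n)(r+n-1) + (9/2)(r+n) + (3).
  a_n = 2 / D(n) * a_{n-1}.
Since the indicial polynomial factors as (r - r_1)(r - r_2), D(n) = (r_1 + n - r_1)(r_1 + n - r_2) = n(n + 1/2).
Evaluating step by step (a_0 = 1):
  n = 1: D(1) = 1(1 + 1/2) = 3/2; numerator = 2(1) = 2; a_1 = (2)/(3/2) = 4/3
  n = 2: D(2) = 2(2 + 1/2) = 5; numerator = 2(4/3) = 8/3; a_2 = (8/3)/(5) = 8/15
  n = 3: D(3) = 3(3 + 1/2) = 21/2; numerator = 2(8/15) = 16/15; a_3 = (16/15)/(21/2) = 32/315
  n = 4: D(4) = 4(4 + 1/2) = 18; numerator = 2(32/315) = 64/315; a_4 = (64/315)/(18) = 32/2835
  n = 5: D(5) = 5(5 + 1/2) = 55/2; numerator = 2(32/2835) = 64/2835; a_5 = (64/2835)/(55/2) = 128/155925

r = -3/2; a_0 = 1; a_1 = 4/3; a_2 = 8/15; a_3 = 32/315; a_4 = 32/2835; a_5 = 128/155925


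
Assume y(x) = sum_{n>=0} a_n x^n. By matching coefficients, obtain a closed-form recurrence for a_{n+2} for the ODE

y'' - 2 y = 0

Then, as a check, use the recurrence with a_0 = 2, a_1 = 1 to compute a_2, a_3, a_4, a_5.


Substitute y = sum_n a_n x^n into y'' + (const) y = 0.
y''(x) = sum_{n>=0} (n+2)(n+1) a_{n+2} x^n.
The ODE becomes sum_n [(n+2)(n+1) a_{n+2} - 2 a_n] x^n = 0.
Setting each coefficient to zero gives the recurrence:
  (n+2)(n+1) a_{n+2} - 2 a_n = 0,
  a_{n+2} = 2 / ((n+1)(n+2)) a_n.

Check with a_0 = 2, a_1 = 1 (apply the recurrence for n = 0, 1, 2, 3): a_0 = 2, a_1 = 1, a_2 = 2, a_3 = 1/3, a_4 = 1/3, a_5 = 1/30.

a_{n+2} = 2/((n+1)(n+2)) * a_n; check: a_0 = 2, a_1 = 1, a_2 = 2, a_3 = 1/3, a_4 = 1/3, a_5 = 1/30


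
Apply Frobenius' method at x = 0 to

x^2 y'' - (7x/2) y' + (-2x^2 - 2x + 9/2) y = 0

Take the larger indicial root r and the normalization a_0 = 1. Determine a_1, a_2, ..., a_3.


Write in Frobenius form y'' + (p(x)/x) y' + (q(x)/x^2) y = 0:
  p(x) = -7/2,  q(x) = -2x^2 - 2x + 9/2.
Indicial equation: r(r-1) + (-7/2) r + (9/2) = 0 -> roots r_1 = 3, r_2 = 3/2.
Take r = r_1 = 3. Let y(x) = x^r sum_{n>=0} a_n x^n with a_0 = 1.
Substitute y = x^r sum a_n x^n and match x^{r+n}. The recurrence is
  D(n) a_n - 2 a_{n-1} - 2 a_{n-2} = 0,  where D(n) = (r+n)(r+n-1) + (-7/2)(r+n) + (9/2).
  a_n = [2 a_{n-1} + 2 a_{n-2}] / D(n).
Since the indicial polynomial factors as (r - r_1)(r - r_2), D(n) = (r_1 + n - r_1)(r_1 + n - r_2) = n(n + 3/2).
Evaluating step by step (a_0 = 1):
  n = 1: D(1) = 1(1 + 3/2) = 5/2; numerator = 2(1) = 2; a_1 = (2)/(5/2) = 4/5
  n = 2: D(2) = 2(2 + 3/2) = 7; numerator = 2(4/5) + 2(1) = 18/5; a_2 = (18/5)/(7) = 18/35
  n = 3: D(3) = 3(3 + 3/2) = 27/2; numerator = 2(18/35) + 2(4/5) = 92/35; a_3 = (92/35)/(27/2) = 184/945

r = 3; a_0 = 1; a_1 = 4/5; a_2 = 18/35; a_3 = 184/945


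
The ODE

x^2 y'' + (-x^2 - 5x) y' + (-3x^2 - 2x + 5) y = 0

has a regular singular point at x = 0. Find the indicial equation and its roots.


Divide by x^2 to reach normal form y'' + P_1(x) y' + P_2(x) y = 0 with P_1(x) = -1 - 5/x and P_2(x) = -3 - 2/x + 5/x^2.
x = 0 is a singular point because the y'-coefficient -1 - 5/x has a pole at x = 0 and the y-coefficient -3 - 2/x + 5/x^2 has a pole at x = 0.
It is a regular singular point because x P_1(x) = p(x) = -x - 5 and x^2 P_2(x) = q(x) = -3x^2 - 2x + 5 are polynomials, hence analytic at x = 0.
p(0) = -5,  q(0) = 5.
Indicial equation: r(r-1) + p(0) r + q(0) = 0, i.e. r^2 + (p(0) - 1) r + q(0) = 0, i.e. r^2 - 6 r + 5 = 0.
Discriminant: (-6)^2 - 4(5) = 16, so r = (6 ± 4)/2.
Solving: r_1 = 5, r_2 = 1.

indicial: r^2 - 6 r + 5 = 0; roots r_1 = 5, r_2 = 1


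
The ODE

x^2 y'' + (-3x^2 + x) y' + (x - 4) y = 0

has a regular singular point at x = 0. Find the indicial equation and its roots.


Divide by x^2 to reach normal form y'' + P_1(x) y' + P_2(x) y = 0 with P_1(x) = -3 + 1/x and P_2(x) = 1/x - 4/x^2.
x = 0 is a singular point because the y'-coefficient -3 + 1/x has a pole at x = 0 and the y-coefficient 1/x - 4/x^2 has a pole at x = 0.
It is a regular singular point because x P_1(x) = p(x) = 1 - 3x and x^2 P_2(x) = q(x) = x - 4 are polynomials, hence analytic at x = 0.
p(0) = 1,  q(0) = -4.
Indicial equation: r(r-1) + p(0) r + q(0) = 0, i.e. r^2 + (p(0) - 1) r + q(0) = 0, i.e. r^2 - 4 = 0.
Discriminant: (0)^2 - 4(-4) = 16, so r = (0 ± 4)/2.
Solving: r_1 = 2, r_2 = -2.

indicial: r^2 - 4 = 0; roots r_1 = 2, r_2 = -2


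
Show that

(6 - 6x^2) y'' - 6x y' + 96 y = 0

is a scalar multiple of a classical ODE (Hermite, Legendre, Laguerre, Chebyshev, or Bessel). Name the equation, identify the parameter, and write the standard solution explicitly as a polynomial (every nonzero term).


All three coefficients share the factor 6; dividing through by 6 gives  (1 - x^2) y'' - x y' + 16 y = 0.
This matches the Chebyshev equation (1 - x^2) y'' - x y' + n^2 y = 0 (note the -x y' term, not -2x y') with n^2 = 16, so n = 4; the polynomial solution is T_4(x).
With y = sum_k a_k x^k, matching x^k gives (k+2)(k+1) a_{k+2} = (k^2 - n^2) a_k = (k - 4)(k + 4) a_k. The right side vanishes at k = 4, so the series with the parity of 4 terminates at degree 4.
Standard normalization: leading coefficient of T_n is 2^(n-1), so a_4 = 2^3 = 8. Work downward with a_k = (k+1)(k+2) a_{k+2} / ((k - 4)(k + 4)):
  a_2 = (3)(4)(8) / ((2 - 4)(2 + 4)) = 96/(-12) = -8
  a_0 = (1)(2)(-8) / ((0 - 4)(0 + 4)) = -16/(-16) = 1
Hence T_4(x) = 8 x^4 - 8 x^2 + 1.

T_4(x); series = 8 x^4 - 8 x^2 + 1


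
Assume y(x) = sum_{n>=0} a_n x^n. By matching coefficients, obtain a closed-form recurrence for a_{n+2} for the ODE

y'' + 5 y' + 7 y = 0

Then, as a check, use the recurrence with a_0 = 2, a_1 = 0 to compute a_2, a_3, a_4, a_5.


Substitute y = sum_n a_n x^n.
y''(x) has coefficient (n+2)(n+1) a_{n+2} at x^n;
5 y'(x) has coefficient 5 (n+1) a_{n+1} at x^n;
7 y(x) has coefficient 7 a_n at x^n.
Matching x^n: (n+2)(n+1) a_{n+2} + 5 (n+1) a_{n+1} + 7 a_n = 0.
Thus a_{n+2} = [-5 (n+1) a_{n+1} - 7 a_n] / ((n+1)(n+2)).

Check with a_0 = 2, a_1 = 0 (apply the recurrence for n = 0, 1, 2, 3): a_0 = 2, a_1 = 0, a_2 = -7, a_3 = 35/3, a_4 = -21/2, a_5 = 77/12.

a_(n+2) = [-5 (n+1) a_(n+1) - 7 a_n] / ((n+1)(n+2)); check: a_0 = 2, a_1 = 0, a_2 = -7, a_3 = 35/3, a_4 = -21/2, a_5 = 77/12


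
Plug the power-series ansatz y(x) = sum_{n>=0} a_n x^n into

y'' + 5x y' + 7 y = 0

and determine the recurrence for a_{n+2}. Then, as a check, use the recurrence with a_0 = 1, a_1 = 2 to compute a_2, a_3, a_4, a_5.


Substitute y = sum_n a_n x^n.
y''(x) has coefficient (n+2)(n+1) a_{n+2} at x^n;
5 x y'(x) has coefficient 5 n a_n at x^n (shift);
7 y(x) has coefficient 7 a_n at x^n.
Matching x^n: (n+2)(n+1) a_{n+2} + (5n + 7) a_n = 0.
Thus a_{n+2} = (-5n - 7) / ((n+1)(n+2)) * a_n.

Check with a_0 = 1, a_1 = 2 (apply the recurrence for n = 0, 1, 2, 3): a_0 = 1, a_1 = 2, a_2 = -7/2, a_3 = -4, a_4 = 119/24, a_5 = 22/5.

a_(n+2) = (-5n - 7) / ((n+1)(n+2)) * a_n; check: a_0 = 1, a_1 = 2, a_2 = -7/2, a_3 = -4, a_4 = 119/24, a_5 = 22/5


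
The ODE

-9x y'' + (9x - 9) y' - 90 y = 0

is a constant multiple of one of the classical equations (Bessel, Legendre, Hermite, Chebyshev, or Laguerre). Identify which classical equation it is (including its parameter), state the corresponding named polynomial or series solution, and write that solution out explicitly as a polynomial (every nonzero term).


All three coefficients share the factor -9; dividing through by -9 gives  x y'' + (1 - x) y' + 10 y = 0.
This matches the Laguerre equation x y'' + (1 - x) y' + n y = 0 with n = 10; the polynomial solution is L_10(x).
With y = sum_k a_k x^k, matching x^k gives (k+1)k a_{k+1} + (k+1) a_{k+1} - k a_k + n a_k = 0, i.e. (k+1)^2 a_{k+1} = (k - n) a_k = (k - 10) a_k. The right side vanishes at k = 10, so the series terminates at degree 10.
Standard normalization L_n(0) = 1 gives a_0 = 1. Work upward with a_{k+1} = (k - 10) a_k / (k+1)^2:
  a_1 = (0 - 10)(1) / 1^2 = -10/1 = -10
  a_2 = (1 - 10)(-10) / 2^2 = 90/4 = 45/2
  a_3 = (2 - 10)(45/2) / 3^2 = -180/9 = -20
  a_4 = (3 - 10)(-20) / 4^2 = 140/16 = 35/4
  a_5 = (4 - 10)(35/4) / 5^2 = (-105/2)/25 = -21/10
  a_6 = (5 - 10)(-21/10) / 6^2 = (21/2)/36 = 7/24
  a_7 = (6 - 10)(7/24) / 7^2 = (-7/6)/49 = -1/42
  a_8 = (7 - 10)(-1/42) / 8^2 = (1/14)/64 = 1/896
  a_9 = (8 - 10)(1/896) / 9^2 = (-1/448)/81 = -1/36288
  a_10 = (9 - 10)(-1/36288) / 10^2 = (1/36288)/100 = 1/3628800
Hence L_10(x) = x^10/3628800 - x^9/36288 + x^8/896 - x^7/42 + 7 x^6/24 - 21 x^5/10 + 35 x^4/4 - 20 x^3 + 45 x^2/2 - 10 x + 1.

L_10(x); series = x^10/3628800 - x^9/36288 + x^8/896 - x^7/42 + 7 x^6/24 - 21 x^5/10 + 35 x^4/4 - 20 x^3 + 45 x^2/2 - 10 x + 1


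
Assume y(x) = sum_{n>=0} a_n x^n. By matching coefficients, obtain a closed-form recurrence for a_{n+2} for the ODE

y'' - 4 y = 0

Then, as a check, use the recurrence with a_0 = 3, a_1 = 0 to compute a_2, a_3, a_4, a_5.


Substitute y = sum_n a_n x^n into y'' + (const) y = 0.
y''(x) = sum_{n>=0} (n+2)(n+1) a_{n+2} x^n.
The ODE becomes sum_n [(n+2)(n+1) a_{n+2} - 4 a_n] x^n = 0.
Setting each coefficient to zero gives the recurrence:
  (n+2)(n+1) a_{n+2} - 4 a_n = 0,
  a_{n+2} = 4 / ((n+1)(n+2)) a_n.

Check with a_0 = 3, a_1 = 0 (apply the recurrence for n = 0, 1, 2, 3): a_0 = 3, a_1 = 0, a_2 = 6, a_3 = 0, a_4 = 2, a_5 = 0.

a_{n+2} = 4/((n+1)(n+2)) * a_n; check: a_0 = 3, a_1 = 0, a_2 = 6, a_3 = 0, a_4 = 2, a_5 = 0


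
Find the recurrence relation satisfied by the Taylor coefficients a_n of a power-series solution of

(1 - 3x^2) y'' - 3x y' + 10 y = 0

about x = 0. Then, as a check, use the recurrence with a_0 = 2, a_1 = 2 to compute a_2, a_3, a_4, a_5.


Substitute y = sum_n a_n x^n.
(1 - 3 x^2) y'' contributes (n+2)(n+1) a_{n+2} - 3 n(n-1) a_n at x^n.
-3 x y'(x) contributes -3 n a_n at x^n.
10 y(x) contributes 10 a_n at x^n.
Matching x^n: (n+2)(n+1) a_{n+2} + (-3 n(n-1) - 3 n + 10) a_n = 0.
Thus a_{n+2} = (3 n(n-1) + 3 n - 10) / ((n+1)(n+2)) * a_n.

Check with a_0 = 2, a_1 = 2 (apply the recurrence for n = 0, 1, 2, 3): a_0 = 2, a_1 = 2, a_2 = -10, a_3 = -7/3, a_4 = -5/3, a_5 = -119/60.

a_(n+2) = (3 n(n-1) + 3 n - 10) / ((n+1)(n+2)) * a_n; check: a_0 = 2, a_1 = 2, a_2 = -10, a_3 = -7/3, a_4 = -5/3, a_5 = -119/60


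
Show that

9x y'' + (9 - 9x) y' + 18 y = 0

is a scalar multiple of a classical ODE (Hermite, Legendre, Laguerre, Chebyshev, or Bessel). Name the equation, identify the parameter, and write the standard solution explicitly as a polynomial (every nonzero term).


All three coefficients share the factor 9; dividing through by 9 gives  x y'' + (1 - x) y' + 2 y = 0.
This matches the Laguerre equation x y'' + (1 - x) y' + n y = 0 with n = 2; the polynomial solution is L_2(x).
With y = sum_k a_k x^k, matching x^k gives (k+1)k a_{k+1} + (k+1) a_{k+1} - k a_k + n a_k = 0, i.e. (k+1)^2 a_{k+1} = (k - n) a_k = (k - 2) a_k. The right side vanishes at k = 2, so the series terminates at degree 2.
Standard normalization L_n(0) = 1 gives a_0 = 1. Work upward with a_{k+1} = (k - 2) a_k / (k+1)^2:
  a_1 = (0 - 2)(1) / 1^2 = -2/1 = -2
  a_2 = (1 - 2)(-2) / 2^2 = 2/4 = 1/2
Hence L_2(x) = x^2/2 - 2 x + 1.

L_2(x); series = x^2/2 - 2 x + 1


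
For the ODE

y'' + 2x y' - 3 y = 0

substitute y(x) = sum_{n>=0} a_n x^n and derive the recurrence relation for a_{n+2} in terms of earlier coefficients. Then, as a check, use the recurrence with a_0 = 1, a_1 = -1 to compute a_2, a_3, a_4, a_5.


Substitute y = sum_n a_n x^n.
y''(x) has coefficient (n+2)(n+1) a_{n+2} at x^n;
2 x y'(x) has coefficient 2 n a_n at x^n (shift);
-3 y(x) has coefficient -3 a_n at x^n.
Matching x^n: (n+2)(n+1) a_{n+2} + (2n - 3) a_n = 0.
Thus a_{n+2} = (-2n + 3) / ((n+1)(n+2)) * a_n.

Check with a_0 = 1, a_1 = -1 (apply the recurrence for n = 0, 1, 2, 3): a_0 = 1, a_1 = -1, a_2 = 3/2, a_3 = -1/6, a_4 = -1/8, a_5 = 1/40.

a_(n+2) = (-2n + 3) / ((n+1)(n+2)) * a_n; check: a_0 = 1, a_1 = -1, a_2 = 3/2, a_3 = -1/6, a_4 = -1/8, a_5 = 1/40


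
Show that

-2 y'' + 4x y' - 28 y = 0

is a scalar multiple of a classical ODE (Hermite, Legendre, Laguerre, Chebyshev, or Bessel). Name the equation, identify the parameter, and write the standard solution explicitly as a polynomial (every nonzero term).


All three coefficients share the factor -2; dividing through by -2 gives  y'' - 2x y' + 14 y = 0.
This matches the Hermite equation y'' - 2x y' + 2n y = 0 with 2n = 14, so n = 7; the polynomial solution is H_7(x).
With y = sum_k a_k x^k, matching x^k gives (k+2)(k+1) a_{k+2} = 2(k - n) a_k = 2(k - 7) a_k. The right side vanishes at k = 7, so the series with the parity of 7 terminates at degree 7.
Standard normalization: leading coefficient of H_n is 2^n, so a_7 = 2^7 = 128. Work downward with a_k = (k+1)(k+2) a_{k+2} / (2(k - n)):
  a_5 = (6)(7)(128) / (2(5 - 7)) = 5376/(-4) = -1344
  a_3 = (4)(5)(-1344) / (2(3 - 7)) = -26880/(-8) = 3360
  a_1 = (2)(3)(3360) / (2(1 - 7)) = 20160/(-12) = -1680
Hence H_7(x) = 128 x^7 - 1344 x^5 + 3360 x^3 - 1680 x.

H_7(x); series = 128 x^7 - 1344 x^5 + 3360 x^3 - 1680 x


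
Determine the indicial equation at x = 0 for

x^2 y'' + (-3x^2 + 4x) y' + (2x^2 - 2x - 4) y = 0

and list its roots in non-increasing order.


Divide by x^2 to reach normal form y'' + P_1(x) y' + P_2(x) y = 0 with P_1(x) = -3 + 4/x and P_2(x) = 2 - 2/x - 4/x^2.
x = 0 is a singular point because the y'-coefficient -3 + 4/x has a pole at x = 0 and the y-coefficient 2 - 2/x - 4/x^2 has a pole at x = 0.
It is a regular singular point because x P_1(x) = p(x) = 4 - 3x and x^2 P_2(x) = q(x) = 2x^2 - 2x - 4 are polynomials, hence analytic at x = 0.
p(0) = 4,  q(0) = -4.
Indicial equation: r(r-1) + p(0) r + q(0) = 0, i.e. r^2 + (p(0) - 1) r + q(0) = 0, i.e. r^2 + 3 r - 4 = 0.
Discriminant: (3)^2 - 4(-4) = 25, so r = (-3 ± 5)/2.
Solving: r_1 = 1, r_2 = -4.

indicial: r^2 + 3 r - 4 = 0; roots r_1 = 1, r_2 = -4


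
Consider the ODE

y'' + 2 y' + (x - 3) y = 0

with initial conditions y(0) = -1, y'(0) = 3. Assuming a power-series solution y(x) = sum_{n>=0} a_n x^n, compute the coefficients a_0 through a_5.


Ansatz: y(x) = sum_{n>=0} a_n x^n, so y'(x) = sum_{n>=1} n a_n x^(n-1) and y''(x) = sum_{n>=2} n(n-1) a_n x^(n-2).
Substitute into P(x) y'' + Q(x) y' + R(x) y = 0 with P(x) = 1, Q(x) = 2, R(x) = x - 3, and match powers of x.
Initial conditions: a_0 = -1, a_1 = 3.
Setting the coefficient of each power of x to zero and solving order by order (substituting the coefficients already found):
  x^0: 2 a_2 + 2 a_1 - 3 a_0 = 0  ->  2 a_2 = -2 a_1 + 3 a_0 = -9  ->  a_2 = -9/2
  x^1: 6 a_3 + 4 a_2 - 3 a_1 + a_0 = 0  ->  6 a_3 = -4 a_2 + 3 a_1 - a_0 = 28  ->  a_3 = 14/3
  x^2: 12 a_4 + 6 a_3 - 3 a_2 + a_1 = 0  ->  12 a_4 = -6 a_3 + 3 a_2 - a_1 = -89/2  ->  a_4 = -89/24
  x^3: 20 a_5 + 8 a_4 - 3 a_3 + a_2 = 0  ->  20 a_5 = -8 a_4 + 3 a_3 - a_2 = 289/6  ->  a_5 = 289/120
Truncated series: y(x) = -1 + 3 x - (9/2) x^2 + (14/3) x^3 - (89/24) x^4 + (289/120) x^5 + O(x^6).

a_0 = -1; a_1 = 3; a_2 = -9/2; a_3 = 14/3; a_4 = -89/24; a_5 = 289/120


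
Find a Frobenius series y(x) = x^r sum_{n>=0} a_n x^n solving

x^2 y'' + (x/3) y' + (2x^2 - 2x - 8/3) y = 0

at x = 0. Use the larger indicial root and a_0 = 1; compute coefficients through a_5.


Write in Frobenius form y'' + (p(x)/x) y' + (q(x)/x^2) y = 0:
  p(x) = 1/3,  q(x) = 2x^2 - 2x - 8/3.
Indicial equation: r(r-1) + (1/3) r + (-8/3) = 0 -> roots r_1 = 2, r_2 = -4/3.
Take r = r_1 = 2. Let y(x) = x^r sum_{n>=0} a_n x^n with a_0 = 1.
Substitute y = x^r sum a_n x^n and match x^{r+n}. The recurrence is
  D(n) a_n - 2 a_{n-1} + 2 a_{n-2} = 0,  where D(n) = (r+n)(r+n-1) + (1/3)(r+n) + (-8/3).
  a_n = [2 a_{n-1} - 2 a_{n-2}] / D(n).
Since the indicial polynomial factors as (r - r_1)(r - r_2), D(n) = (r_1 + n - r_1)(r_1 + n - r_2) = n(n + 10/3).
Evaluating step by step (a_0 = 1):
  n = 1: D(1) = 1(1 + 10/3) = 13/3; numerator = 2(1) = 2; a_1 = (2)/(13/3) = 6/13
  n = 2: D(2) = 2(2 + 10/3) = 32/3; numerator = 2(6/13) - 2(1) = -14/13; a_2 = (-14/13)/(32/3) = -21/208
  n = 3: D(3) = 3(3 + 10/3) = 19; numerator = 2(-21/208) - 2(6/13) = -9/8; a_3 = (-9/8)/(19) = -9/152
  n = 4: D(4) = 4(4 + 10/3) = 88/3; numerator = 2(-9/152) - 2(-21/208) = 165/1976; a_4 = (165/1976)/(88/3) = 45/15808
  n = 5: D(5) = 5(5 + 10/3) = 125/3; numerator = 2(45/15808) - 2(-9/152) = 981/7904; a_5 = (981/7904)/(125/3) = 2943/988000

r = 2; a_0 = 1; a_1 = 6/13; a_2 = -21/208; a_3 = -9/152; a_4 = 45/15808; a_5 = 2943/988000


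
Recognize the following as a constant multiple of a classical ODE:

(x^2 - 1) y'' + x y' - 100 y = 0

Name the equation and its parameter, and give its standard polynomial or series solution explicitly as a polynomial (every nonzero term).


All three coefficients share the factor -1; dividing through by -1 gives  (1 - x^2) y'' - x y' + 100 y = 0.
This matches the Chebyshev equation (1 - x^2) y'' - x y' + n^2 y = 0 (note the -x y' term, not -2x y') with n^2 = 100, so n = 10; the polynomial solution is T_10(x).
With y = sum_k a_k x^k, matching x^k gives (k+2)(k+1) a_{k+2} = (k^2 - n^2) a_k = (k - 10)(k + 10) a_k. The right side vanishes at k = 10, so the series with the parity of 10 terminates at degree 10.
Standard normalization: leading coefficient of T_n is 2^(n-1), so a_10 = 2^9 = 512. Work downward with a_k = (k+1)(k+2) a_{k+2} / ((k - 10)(k + 10)):
  a_8 = (9)(10)(512) / ((8 - 10)(8 + 10)) = 46080/(-36) = -1280
  a_6 = (7)(8)(-1280) / ((6 - 10)(6 + 10)) = -71680/(-64) = 1120
  a_4 = (5)(6)(1120) / ((4 - 10)(4 + 10)) = 33600/(-84) = -400
  a_2 = (3)(4)(-400) / ((2 - 10)(2 + 10)) = -4800/(-96) = 50
  a_0 = (1)(2)(50) / ((0 - 10)(0 + 10)) = 100/(-100) = -1
Hence T_10(x) = 512 x^10 - 1280 x^8 + 1120 x^6 - 400 x^4 + 50 x^2 - 1.

T_10(x); series = 512 x^10 - 1280 x^8 + 1120 x^6 - 400 x^4 + 50 x^2 - 1


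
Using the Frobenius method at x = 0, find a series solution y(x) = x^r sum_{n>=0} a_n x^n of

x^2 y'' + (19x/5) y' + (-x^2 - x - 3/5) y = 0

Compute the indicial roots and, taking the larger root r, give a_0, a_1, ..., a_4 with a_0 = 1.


Write in Frobenius form y'' + (p(x)/x) y' + (q(x)/x^2) y = 0:
  p(x) = 19/5,  q(x) = -x^2 - x - 3/5.
Indicial equation: r(r-1) + (19/5) r + (-3/5) = 0 -> roots r_1 = 1/5, r_2 = -3.
Take r = r_1 = 1/5. Let y(x) = x^r sum_{n>=0} a_n x^n with a_0 = 1.
Substitute y = x^r sum a_n x^n and match x^{r+n}. The recurrence is
  D(n) a_n - 1 a_{n-1} - 1 a_{n-2} = 0,  where D(n) = (r+n)(r+n-1) + (19/5)(r+n) + (-3/5).
  a_n = [1 a_{n-1} + 1 a_{n-2}] / D(n).
Since the indicial polynomial factors as (r - r_1)(r - r_2), D(n) = (r_1 + n - r_1)(r_1 + n - r_2) = n(n + 16/5).
Evaluating step by step (a_0 = 1):
  n = 1: D(1) = 1(1 + 16/5) = 21/5; numerator = 1(1) = 1; a_1 = (1)/(21/5) = 5/21
  n = 2: D(2) = 2(2 + 16/5) = 52/5; numerator = 1(5/21) + 1(1) = 26/21; a_2 = (26/21)/(52/5) = 5/42
  n = 3: D(3) = 3(3 + 16/5) = 93/5; numerator = 1(5/42) + 1(5/21) = 5/14; a_3 = (5/14)/(93/5) = 25/1302
  n = 4: D(4) = 4(4 + 16/5) = 144/5; numerator = 1(25/1302) + 1(5/42) = 30/217; a_4 = (30/217)/(144/5) = 25/5208

r = 1/5; a_0 = 1; a_1 = 5/21; a_2 = 5/42; a_3 = 25/1302; a_4 = 25/5208


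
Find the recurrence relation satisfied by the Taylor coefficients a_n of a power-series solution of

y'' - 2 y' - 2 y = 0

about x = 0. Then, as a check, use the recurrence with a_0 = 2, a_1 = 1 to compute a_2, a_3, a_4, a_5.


Substitute y = sum_n a_n x^n.
y''(x) has coefficient (n+2)(n+1) a_{n+2} at x^n;
-2 y'(x) has coefficient -2 (n+1) a_{n+1} at x^n;
-2 y(x) has coefficient -2 a_n at x^n.
Matching x^n: (n+2)(n+1) a_{n+2} - 2 (n+1) a_{n+1} - 2 a_n = 0.
Thus a_{n+2} = [2 (n+1) a_{n+1} + 2 a_n] / ((n+1)(n+2)).

Check with a_0 = 2, a_1 = 1 (apply the recurrence for n = 0, 1, 2, 3): a_0 = 2, a_1 = 1, a_2 = 3, a_3 = 7/3, a_4 = 5/3, a_5 = 9/10.

a_(n+2) = [2 (n+1) a_(n+1) + 2 a_n] / ((n+1)(n+2)); check: a_0 = 2, a_1 = 1, a_2 = 3, a_3 = 7/3, a_4 = 5/3, a_5 = 9/10


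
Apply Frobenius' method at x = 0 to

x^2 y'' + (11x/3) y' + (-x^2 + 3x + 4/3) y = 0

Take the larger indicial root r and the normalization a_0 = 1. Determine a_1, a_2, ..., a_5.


Write in Frobenius form y'' + (p(x)/x) y' + (q(x)/x^2) y = 0:
  p(x) = 11/3,  q(x) = -x^2 + 3x + 4/3.
Indicial equation: r(r-1) + (11/3) r + (4/3) = 0 -> roots r_1 = -2/3, r_2 = -2.
Take r = r_1 = -2/3. Let y(x) = x^r sum_{n>=0} a_n x^n with a_0 = 1.
Substitute y = x^r sum a_n x^n and match x^{r+n}. The recurrence is
  D(n) a_n + 3 a_{n-1} - 1 a_{n-2} = 0,  where D(n) = (r+n)(r+n-1) + (11/3)(r+n) + (4/3).
  a_n = [-3 a_{n-1} + 1 a_{n-2}] / D(n).
Since the indicial polynomial factors as (r - r_1)(r - r_2), D(n) = (r_1 + n - r_1)(r_1 + n - r_2) = n(n + 4/3).
Evaluating step by step (a_0 = 1):
  n = 1: D(1) = 1(1 + 4/3) = 7/3; numerator = -3(1) = -3; a_1 = (-3)/(7/3) = -9/7
  n = 2: D(2) = 2(2 + 4/3) = 20/3; numerator = -3(-9/7) + 1(1) = 34/7; a_2 = (34/7)/(20/3) = 51/70
  n = 3: D(3) = 3(3 + 4/3) = 13; numerator = -3(51/70) + 1(-9/7) = -243/70; a_3 = (-243/70)/(13) = -243/910
  n = 4: D(4) = 4(4 + 4/3) = 64/3; numerator = -3(-243/910) + 1(51/70) = 696/455; a_4 = (696/455)/(64/3) = 261/3640
  n = 5: D(5) = 5(5 + 4/3) = 95/3; numerator = -3(261/3640) + 1(-243/910) = -27/56; a_5 = (-27/56)/(95/3) = -81/5320

r = -2/3; a_0 = 1; a_1 = -9/7; a_2 = 51/70; a_3 = -243/910; a_4 = 261/3640; a_5 = -81/5320


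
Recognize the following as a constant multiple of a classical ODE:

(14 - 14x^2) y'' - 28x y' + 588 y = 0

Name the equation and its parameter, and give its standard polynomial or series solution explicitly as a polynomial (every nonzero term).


All three coefficients share the factor 14; dividing through by 14 gives  (1 - x^2) y'' - 2x y' + 42 y = 0.
This matches the Legendre equation (1 - x^2) y'' - 2x y' + n(n+1) y = 0 (note the -2x y' term) with n(n+1) = 42, so n = 6; the polynomial solution is P_6(x).
With y = sum_k a_k x^k, matching x^k gives (k+2)(k+1) a_{k+2} = [k(k+1) - n(n+1)] a_k = (k - 6)(k + 7) a_k. The right side vanishes at k = 6, so the series with the parity of 6 terminates at degree 6.
Standard normalization (P_n(1) = 1): leading coefficient (2n)!/(2^n (n!)^2) = 479001600/(64*518400) = 231/16, so a_6 = 231/16. Work downward with a_k = (k+1)(k+2) a_{k+2} / ((k - 6)(k + 7)):
  a_4 = (5)(6)(231/16) / ((4 - 6)(4 + 7)) = (3465/8)/(-22) = -315/16
  a_2 = (3)(4)(-315/16) / ((2 - 6)(2 + 7)) = (-945/4)/(-36) = 105/16
  a_0 = (1)(2)(105/16) / ((0 - 6)(0 + 7)) = (105/8)/(-42) = -5/16
Hence P_6(x) = 231 x^6/16 - 315 x^4/16 + 105 x^2/16 - 5/16.

P_6(x); series = 231 x^6/16 - 315 x^4/16 + 105 x^2/16 - 5/16


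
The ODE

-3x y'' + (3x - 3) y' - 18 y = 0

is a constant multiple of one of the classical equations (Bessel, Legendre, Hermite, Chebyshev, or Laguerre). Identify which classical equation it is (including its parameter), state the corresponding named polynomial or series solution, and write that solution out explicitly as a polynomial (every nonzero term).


All three coefficients share the factor -3; dividing through by -3 gives  x y'' + (1 - x) y' + 6 y = 0.
This matches the Laguerre equation x y'' + (1 - x) y' + n y = 0 with n = 6; the polynomial solution is L_6(x).
With y = sum_k a_k x^k, matching x^k gives (k+1)k a_{k+1} + (k+1) a_{k+1} - k a_k + n a_k = 0, i.e. (k+1)^2 a_{k+1} = (k - n) a_k = (k - 6) a_k. The right side vanishes at k = 6, so the series terminates at degree 6.
Standard normalization L_n(0) = 1 gives a_0 = 1. Work upward with a_{k+1} = (k - 6) a_k / (k+1)^2:
  a_1 = (0 - 6)(1) / 1^2 = -6/1 = -6
  a_2 = (1 - 6)(-6) / 2^2 = 30/4 = 15/2
  a_3 = (2 - 6)(15/2) / 3^2 = -30/9 = -10/3
  a_4 = (3 - 6)(-10/3) / 4^2 = 10/16 = 5/8
  a_5 = (4 - 6)(5/8) / 5^2 = (-5/4)/25 = -1/20
  a_6 = (5 - 6)(-1/20) / 6^2 = (1/20)/36 = 1/720
Hence L_6(x) = x^6/720 - x^5/20 + 5 x^4/8 - 10 x^3/3 + 15 x^2/2 - 6 x + 1.

L_6(x); series = x^6/720 - x^5/20 + 5 x^4/8 - 10 x^3/3 + 15 x^2/2 - 6 x + 1


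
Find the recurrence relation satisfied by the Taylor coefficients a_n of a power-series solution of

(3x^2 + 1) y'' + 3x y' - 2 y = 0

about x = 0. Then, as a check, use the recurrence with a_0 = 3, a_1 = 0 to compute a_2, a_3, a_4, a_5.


Substitute y = sum_n a_n x^n.
(1 + 3 x^2) y'' contributes (n+2)(n+1) a_{n+2} + 3 n(n-1) a_n at x^n.
3 x y'(x) contributes 3 n a_n at x^n.
-2 y(x) contributes -2 a_n at x^n.
Matching x^n: (n+2)(n+1) a_{n+2} + (3 n(n-1) + 3 n - 2) a_n = 0.
Thus a_{n+2} = (-3 n(n-1) - 3 n + 2) / ((n+1)(n+2)) * a_n.

Check with a_0 = 3, a_1 = 0 (apply the recurrence for n = 0, 1, 2, 3): a_0 = 3, a_1 = 0, a_2 = 3, a_3 = 0, a_4 = -5/2, a_5 = 0.

a_(n+2) = (-3 n(n-1) - 3 n + 2) / ((n+1)(n+2)) * a_n; check: a_0 = 3, a_1 = 0, a_2 = 3, a_3 = 0, a_4 = -5/2, a_5 = 0


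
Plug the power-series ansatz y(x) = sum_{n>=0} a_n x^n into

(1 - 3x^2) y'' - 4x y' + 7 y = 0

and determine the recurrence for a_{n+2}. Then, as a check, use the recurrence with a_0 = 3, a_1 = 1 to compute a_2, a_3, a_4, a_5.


Substitute y = sum_n a_n x^n.
(1 - 3 x^2) y'' contributes (n+2)(n+1) a_{n+2} - 3 n(n-1) a_n at x^n.
-4 x y'(x) contributes -4 n a_n at x^n.
7 y(x) contributes 7 a_n at x^n.
Matching x^n: (n+2)(n+1) a_{n+2} + (-3 n(n-1) - 4 n + 7) a_n = 0.
Thus a_{n+2} = (3 n(n-1) + 4 n - 7) / ((n+1)(n+2)) * a_n.

Check with a_0 = 3, a_1 = 1 (apply the recurrence for n = 0, 1, 2, 3): a_0 = 3, a_1 = 1, a_2 = -21/2, a_3 = -1/2, a_4 = -49/8, a_5 = -23/40.

a_(n+2) = (3 n(n-1) + 4 n - 7) / ((n+1)(n+2)) * a_n; check: a_0 = 3, a_1 = 1, a_2 = -21/2, a_3 = -1/2, a_4 = -49/8, a_5 = -23/40


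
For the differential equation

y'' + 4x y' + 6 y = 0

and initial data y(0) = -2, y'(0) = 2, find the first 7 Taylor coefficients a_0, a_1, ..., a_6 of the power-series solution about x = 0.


Ansatz: y(x) = sum_{n>=0} a_n x^n, so y'(x) = sum_{n>=1} n a_n x^(n-1) and y''(x) = sum_{n>=2} n(n-1) a_n x^(n-2).
Substitute into P(x) y'' + Q(x) y' + R(x) y = 0 with P(x) = 1, Q(x) = 4x, R(x) = 6, and match powers of x.
Initial conditions: a_0 = -2, a_1 = 2.
Setting the coefficient of each power of x to zero and solving order by order (substituting the coefficients already found):
  x^0: 2 a_2 + 6 a_0 = 0  ->  2 a_2 = -6 a_0 = 12  ->  a_2 = 6
  x^1: 6 a_3 + 10 a_1 = 0  ->  6 a_3 = -10 a_1 = -20  ->  a_3 = -10/3
  x^2: 12 a_4 + 14 a_2 = 0  ->  12 a_4 = -14 a_2 = -84  ->  a_4 = -7
  x^3: 20 a_5 + 18 a_3 = 0  ->  20 a_5 = -18 a_3 = 60  ->  a_5 = 3
  x^4: 30 a_6 + 22 a_4 = 0  ->  30 a_6 = -22 a_4 = 154  ->  a_6 = 77/15
Truncated series: y(x) = -2 + 2 x + 6 x^2 - (10/3) x^3 - 7 x^4 + 3 x^5 + (77/15) x^6 + O(x^7).

a_0 = -2; a_1 = 2; a_2 = 6; a_3 = -10/3; a_4 = -7; a_5 = 3; a_6 = 77/15


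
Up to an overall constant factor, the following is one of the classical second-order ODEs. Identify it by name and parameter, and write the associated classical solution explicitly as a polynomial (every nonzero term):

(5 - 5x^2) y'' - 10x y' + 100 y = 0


All three coefficients share the factor 5; dividing through by 5 gives  (1 - x^2) y'' - 2x y' + 20 y = 0.
This matches the Legendre equation (1 - x^2) y'' - 2x y' + n(n+1) y = 0 (note the -2x y' term) with n(n+1) = 20, so n = 4; the polynomial solution is P_4(x).
With y = sum_k a_k x^k, matching x^k gives (k+2)(k+1) a_{k+2} = [k(k+1) - n(n+1)] a_k = (k - 4)(k + 5) a_k. The right side vanishes at k = 4, so the series with the parity of 4 terminates at degree 4.
Standard normalization (P_n(1) = 1): leading coefficient (2n)!/(2^n (n!)^2) = 40320/(16*576) = 35/8, so a_4 = 35/8. Work downward with a_k = (k+1)(k+2) a_{k+2} / ((k - 4)(k + 5)):
  a_2 = (3)(4)(35/8) / ((2 - 4)(2 + 5)) = (105/2)/(-14) = -15/4
  a_0 = (1)(2)(-15/4) / ((0 - 4)(0 + 5)) = (-15/2)/(-20) = 3/8
Hence P_4(x) = 35 x^4/8 - 15 x^2/4 + 3/8.

P_4(x); series = 35 x^4/8 - 15 x^2/4 + 3/8


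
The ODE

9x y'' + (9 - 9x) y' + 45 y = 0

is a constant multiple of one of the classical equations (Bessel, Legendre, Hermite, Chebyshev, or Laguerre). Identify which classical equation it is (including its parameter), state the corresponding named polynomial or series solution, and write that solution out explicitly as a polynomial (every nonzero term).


All three coefficients share the factor 9; dividing through by 9 gives  x y'' + (1 - x) y' + 5 y = 0.
This matches the Laguerre equation x y'' + (1 - x) y' + n y = 0 with n = 5; the polynomial solution is L_5(x).
With y = sum_k a_k x^k, matching x^k gives (k+1)k a_{k+1} + (k+1) a_{k+1} - k a_k + n a_k = 0, i.e. (k+1)^2 a_{k+1} = (k - n) a_k = (k - 5) a_k. The right side vanishes at k = 5, so the series terminates at degree 5.
Standard normalization L_n(0) = 1 gives a_0 = 1. Work upward with a_{k+1} = (k - 5) a_k / (k+1)^2:
  a_1 = (0 - 5)(1) / 1^2 = -5/1 = -5
  a_2 = (1 - 5)(-5) / 2^2 = 20/4 = 5
  a_3 = (2 - 5)(5) / 3^2 = -15/9 = -5/3
  a_4 = (3 - 5)(-5/3) / 4^2 = (10/3)/16 = 5/24
  a_5 = (4 - 5)(5/24) / 5^2 = (-5/24)/25 = -1/120
Hence L_5(x) = -x^5/120 + 5 x^4/24 - 5 x^3/3 + 5 x^2 - 5 x + 1.

L_5(x); series = -x^5/120 + 5 x^4/24 - 5 x^3/3 + 5 x^2 - 5 x + 1


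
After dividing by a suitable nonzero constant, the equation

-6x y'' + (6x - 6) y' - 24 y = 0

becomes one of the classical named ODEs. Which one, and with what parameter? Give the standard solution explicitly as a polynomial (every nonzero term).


All three coefficients share the factor -6; dividing through by -6 gives  x y'' + (1 - x) y' + 4 y = 0.
This matches the Laguerre equation x y'' + (1 - x) y' + n y = 0 with n = 4; the polynomial solution is L_4(x).
With y = sum_k a_k x^k, matching x^k gives (k+1)k a_{k+1} + (k+1) a_{k+1} - k a_k + n a_k = 0, i.e. (k+1)^2 a_{k+1} = (k - n) a_k = (k - 4) a_k. The right side vanishes at k = 4, so the series terminates at degree 4.
Standard normalization L_n(0) = 1 gives a_0 = 1. Work upward with a_{k+1} = (k - 4) a_k / (k+1)^2:
  a_1 = (0 - 4)(1) / 1^2 = -4/1 = -4
  a_2 = (1 - 4)(-4) / 2^2 = 12/4 = 3
  a_3 = (2 - 4)(3) / 3^2 = -6/9 = -2/3
  a_4 = (3 - 4)(-2/3) / 4^2 = (2/3)/16 = 1/24
Hence L_4(x) = x^4/24 - 2 x^3/3 + 3 x^2 - 4 x + 1.

L_4(x); series = x^4/24 - 2 x^3/3 + 3 x^2 - 4 x + 1


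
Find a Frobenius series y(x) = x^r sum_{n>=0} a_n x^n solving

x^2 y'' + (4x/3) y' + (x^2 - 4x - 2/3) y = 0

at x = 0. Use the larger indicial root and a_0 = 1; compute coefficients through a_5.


Write in Frobenius form y'' + (p(x)/x) y' + (q(x)/x^2) y = 0:
  p(x) = 4/3,  q(x) = x^2 - 4x - 2/3.
Indicial equation: r(r-1) + (4/3) r + (-2/3) = 0 -> roots r_1 = 2/3, r_2 = -1.
Take r = r_1 = 2/3. Let y(x) = x^r sum_{n>=0} a_n x^n with a_0 = 1.
Substitute y = x^r sum a_n x^n and match x^{r+n}. The recurrence is
  D(n) a_n - 4 a_{n-1} + 1 a_{n-2} = 0,  where D(n) = (r+n)(r+n-1) + (4/3)(r+n) + (-2/3).
  a_n = [4 a_{n-1} - 1 a_{n-2}] / D(n).
Since the indicial polynomial factors as (r - r_1)(r - r_2), D(n) = (r_1 + n - r_1)(r_1 + n - r_2) = n(n + 5/3).
Evaluating step by step (a_0 = 1):
  n = 1: D(1) = 1(1 + 5/3) = 8/3; numerator = 4(1) = 4; a_1 = (4)/(8/3) = 3/2
  n = 2: D(2) = 2(2 + 5/3) = 22/3; numerator = 4(3/2) - 1(1) = 5; a_2 = (5)/(22/3) = 15/22
  n = 3: D(3) = 3(3 + 5/3) = 14; numerator = 4(15/22) - 1(3/2) = 27/22; a_3 = (27/22)/(14) = 27/308
  n = 4: D(4) = 4(4 + 5/3) = 68/3; numerator = 4(27/308) - 1(15/22) = -51/154; a_4 = (-51/154)/(68/3) = -9/616
  n = 5: D(5) = 5(5 + 5/3) = 100/3; numerator = 4(-9/616) - 1(27/308) = -45/308; a_5 = (-45/308)/(100/3) = -27/6160

r = 2/3; a_0 = 1; a_1 = 3/2; a_2 = 15/22; a_3 = 27/308; a_4 = -9/616; a_5 = -27/6160


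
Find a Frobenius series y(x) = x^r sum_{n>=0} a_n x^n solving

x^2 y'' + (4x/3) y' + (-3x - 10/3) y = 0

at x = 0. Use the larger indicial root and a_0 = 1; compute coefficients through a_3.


Write in Frobenius form y'' + (p(x)/x) y' + (q(x)/x^2) y = 0:
  p(x) = 4/3,  q(x) = -3x - 10/3.
Indicial equation: r(r-1) + (4/3) r + (-10/3) = 0 -> roots r_1 = 5/3, r_2 = -2.
Take r = r_1 = 5/3. Let y(x) = x^r sum_{n>=0} a_n x^n with a_0 = 1.
Substitute y = x^r sum a_n x^n and match x^{r+n}. The recurrence is
  D(n) a_n - 3 a_{n-1} = 0,  where D(n) = (r+n)(r+n-1) + (4/3)(r+n) + (-10/3).
  a_n = 3 / D(n) * a_{n-1}.
Since the indicial polynomial factors as (r - r_1)(r - r_2), D(n) = (r_1 + n - r_1)(r_1 + n - r_2) = n(n + 11/3).
Evaluating step by step (a_0 = 1):
  n = 1: D(1) = 1(1 + 11/3) = 14/3; numerator = 3(1) = 3; a_1 = (3)/(14/3) = 9/14
  n = 2: D(2) = 2(2 + 11/3) = 34/3; numerator = 3(9/14) = 27/14; a_2 = (27/14)/(34/3) = 81/476
  n = 3: D(3) = 3(3 + 11/3) = 20; numerator = 3(81/476) = 243/476; a_3 = (243/476)/(20) = 243/9520

r = 5/3; a_0 = 1; a_1 = 9/14; a_2 = 81/476; a_3 = 243/9520


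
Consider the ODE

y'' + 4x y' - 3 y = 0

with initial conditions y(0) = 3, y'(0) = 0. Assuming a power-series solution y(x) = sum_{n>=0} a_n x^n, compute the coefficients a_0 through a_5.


Ansatz: y(x) = sum_{n>=0} a_n x^n, so y'(x) = sum_{n>=1} n a_n x^(n-1) and y''(x) = sum_{n>=2} n(n-1) a_n x^(n-2).
Substitute into P(x) y'' + Q(x) y' + R(x) y = 0 with P(x) = 1, Q(x) = 4x, R(x) = -3, and match powers of x.
Initial conditions: a_0 = 3, a_1 = 0.
Setting the coefficient of each power of x to zero and solving order by order (substituting the coefficients already found):
  x^0: 2 a_2 - 3 a_0 = 0  ->  2 a_2 = 3 a_0 = 9  ->  a_2 = 9/2
  x^1: 6 a_3 + a_1 = 0  ->  6 a_3 = -a_1 = 0  ->  a_3 = 0
  x^2: 12 a_4 + 5 a_2 = 0  ->  12 a_4 = -5 a_2 = -45/2  ->  a_4 = -15/8
  x^3: 20 a_5 + 9 a_3 = 0  ->  20 a_5 = -9 a_3 = 0  ->  a_5 = 0
Truncated series: y(x) = 3 + (9/2) x^2 - (15/8) x^4 + O(x^6).

a_0 = 3; a_1 = 0; a_2 = 9/2; a_3 = 0; a_4 = -15/8; a_5 = 0


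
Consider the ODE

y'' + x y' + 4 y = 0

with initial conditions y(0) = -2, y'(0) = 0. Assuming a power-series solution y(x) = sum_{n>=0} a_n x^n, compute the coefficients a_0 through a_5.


Ansatz: y(x) = sum_{n>=0} a_n x^n, so y'(x) = sum_{n>=1} n a_n x^(n-1) and y''(x) = sum_{n>=2} n(n-1) a_n x^(n-2).
Substitute into P(x) y'' + Q(x) y' + R(x) y = 0 with P(x) = 1, Q(x) = x, R(x) = 4, and match powers of x.
Initial conditions: a_0 = -2, a_1 = 0.
Setting the coefficient of each power of x to zero and solving order by order (substituting the coefficients already found):
  x^0: 2 a_2 + 4 a_0 = 0  ->  2 a_2 = -4 a_0 = 8  ->  a_2 = 4
  x^1: 6 a_3 + 5 a_1 = 0  ->  6 a_3 = -5 a_1 = 0  ->  a_3 = 0
  x^2: 12 a_4 + 6 a_2 = 0  ->  12 a_4 = -6 a_2 = -24  ->  a_4 = -2
  x^3: 20 a_5 + 7 a_3 = 0  ->  20 a_5 = -7 a_3 = 0  ->  a_5 = 0
Truncated series: y(x) = -2 + 4 x^2 - 2 x^4 + O(x^6).

a_0 = -2; a_1 = 0; a_2 = 4; a_3 = 0; a_4 = -2; a_5 = 0


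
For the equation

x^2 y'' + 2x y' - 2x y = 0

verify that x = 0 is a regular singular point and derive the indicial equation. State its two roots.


Divide by x^2 to reach normal form y'' + P_1(x) y' + P_2(x) y = 0 with P_1(x) = 2/x and P_2(x) = -2/x.
x = 0 is a singular point because the y'-coefficient 2/x has a pole at x = 0 and the y-coefficient -2/x has a pole at x = 0.
It is a regular singular point because x P_1(x) = p(x) = 2 and x^2 P_2(x) = q(x) = -2x are polynomials, hence analytic at x = 0.
p(0) = 2,  q(0) = 0.
Indicial equation: r(r-1) + p(0) r + q(0) = 0, i.e. r^2 + (p(0) - 1) r + q(0) = 0, i.e. r^2 + 1 r = 0.
Discriminant: (1)^2 - 4(0) = 1, so r = (-1 ± 1)/2.
Solving: r_1 = 0, r_2 = -1.

indicial: r^2 + 1 r = 0; roots r_1 = 0, r_2 = -1


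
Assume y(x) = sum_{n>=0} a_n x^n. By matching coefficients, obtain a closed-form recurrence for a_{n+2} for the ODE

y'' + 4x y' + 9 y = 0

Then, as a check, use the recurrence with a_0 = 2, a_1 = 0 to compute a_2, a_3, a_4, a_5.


Substitute y = sum_n a_n x^n.
y''(x) has coefficient (n+2)(n+1) a_{n+2} at x^n;
4 x y'(x) has coefficient 4 n a_n at x^n (shift);
9 y(x) has coefficient 9 a_n at x^n.
Matching x^n: (n+2)(n+1) a_{n+2} + (4n + 9) a_n = 0.
Thus a_{n+2} = (-4n - 9) / ((n+1)(n+2)) * a_n.

Check with a_0 = 2, a_1 = 0 (apply the recurrence for n = 0, 1, 2, 3): a_0 = 2, a_1 = 0, a_2 = -9, a_3 = 0, a_4 = 51/4, a_5 = 0.

a_(n+2) = (-4n - 9) / ((n+1)(n+2)) * a_n; check: a_0 = 2, a_1 = 0, a_2 = -9, a_3 = 0, a_4 = 51/4, a_5 = 0


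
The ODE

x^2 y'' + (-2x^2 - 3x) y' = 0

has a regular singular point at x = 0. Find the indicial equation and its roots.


Divide by x^2 to reach normal form y'' + P_1(x) y' + P_2(x) y = 0 with P_1(x) = -2 - 3/x and P_2(x) = 0.
x = 0 is a singular point because the y'-coefficient -2 - 3/x has a pole at x = 0.
It is a regular singular point because x P_1(x) = p(x) = -2x - 3 and x^2 P_2(x) = q(x) = 0 are polynomials, hence analytic at x = 0.
p(0) = -3,  q(0) = 0.
Indicial equation: r(r-1) + p(0) r + q(0) = 0, i.e. r^2 + (p(0) - 1) r + q(0) = 0, i.e. r^2 - 4 r = 0.
Discriminant: (-4)^2 - 4(0) = 16, so r = (4 ± 4)/2.
Solving: r_1 = 4, r_2 = 0.

indicial: r^2 - 4 r = 0; roots r_1 = 4, r_2 = 0


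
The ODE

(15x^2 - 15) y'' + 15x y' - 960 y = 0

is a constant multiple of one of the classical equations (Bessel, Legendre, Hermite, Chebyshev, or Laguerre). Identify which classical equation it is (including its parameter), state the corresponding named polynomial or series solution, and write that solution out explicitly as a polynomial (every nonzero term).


All three coefficients share the factor -15; dividing through by -15 gives  (1 - x^2) y'' - x y' + 64 y = 0.
This matches the Chebyshev equation (1 - x^2) y'' - x y' + n^2 y = 0 (note the -x y' term, not -2x y') with n^2 = 64, so n = 8; the polynomial solution is T_8(x).
With y = sum_k a_k x^k, matching x^k gives (k+2)(k+1) a_{k+2} = (k^2 - n^2) a_k = (k - 8)(k + 8) a_k. The right side vanishes at k = 8, so the series with the parity of 8 terminates at degree 8.
Standard normalization: leading coefficient of T_n is 2^(n-1), so a_8 = 2^7 = 128. Work downward with a_k = (k+1)(k+2) a_{k+2} / ((k - 8)(k + 8)):
  a_6 = (7)(8)(128) / ((6 - 8)(6 + 8)) = 7168/(-28) = -256
  a_4 = (5)(6)(-256) / ((4 - 8)(4 + 8)) = -7680/(-48) = 160
  a_2 = (3)(4)(160) / ((2 - 8)(2 + 8)) = 1920/(-60) = -32
  a_0 = (1)(2)(-32) / ((0 - 8)(0 + 8)) = -64/(-64) = 1
Hence T_8(x) = 128 x^8 - 256 x^6 + 160 x^4 - 32 x^2 + 1.

T_8(x); series = 128 x^8 - 256 x^6 + 160 x^4 - 32 x^2 + 1
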